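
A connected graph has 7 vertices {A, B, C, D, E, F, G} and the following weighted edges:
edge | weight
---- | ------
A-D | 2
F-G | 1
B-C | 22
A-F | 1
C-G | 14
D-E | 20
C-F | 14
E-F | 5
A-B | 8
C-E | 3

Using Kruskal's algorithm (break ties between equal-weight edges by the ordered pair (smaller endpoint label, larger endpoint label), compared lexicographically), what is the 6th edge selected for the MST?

A-B

Kruskal's algorithm — process edges by increasing weight (ties by edge label):
A-F (1): add — endpoints in different components.
F-G (1): add — endpoints in different components.
A-D (2): add — endpoints in different components.
C-E (3): add — endpoints in different components.
E-F (5): add — endpoints in different components.
A-B (8): add — endpoints in different components.
The 6th edge added is A-B.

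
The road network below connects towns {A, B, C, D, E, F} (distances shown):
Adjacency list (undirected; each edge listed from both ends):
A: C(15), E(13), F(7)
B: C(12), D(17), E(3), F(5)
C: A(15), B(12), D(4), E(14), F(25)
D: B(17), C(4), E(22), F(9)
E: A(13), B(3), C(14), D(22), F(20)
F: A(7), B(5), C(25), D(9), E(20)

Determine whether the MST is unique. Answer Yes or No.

Yes

Kruskal's algorithm — process edges by increasing weight (ties by edge label):
B E (3): add — endpoints in different components.
C D (4): add — endpoints in different components.
B F (5): add — endpoints in different components.
A F (7): add — endpoints in different components.
D F (9): add — endpoints in different components.
Every non-tree edge has weight strictly greater than the heaviest edge on the tree path between its endpoints, so the MST is unique.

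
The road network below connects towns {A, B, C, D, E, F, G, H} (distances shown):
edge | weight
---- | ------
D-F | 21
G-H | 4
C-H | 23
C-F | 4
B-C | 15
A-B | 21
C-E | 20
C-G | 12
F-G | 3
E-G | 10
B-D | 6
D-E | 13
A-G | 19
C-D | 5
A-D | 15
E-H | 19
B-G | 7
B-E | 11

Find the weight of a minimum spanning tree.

Kruskal: consider edges lightest-first.
F-G (3): add — endpoints in different components.
C-F (4): add — endpoints in different components.
G-H (4): add — endpoints in different components.
C-D (5): add — endpoints in different components.
B-D (6): add — endpoints in different components.
B-G (7): skip — B and G already connected.
E-G (10): add — endpoints in different components.
B-E (11): skip — B and E already connected.
C-G (12): skip — C and G already connected.
D-E (13): skip — D and E already connected.
A-D (15): add — endpoints in different components.
MST edges: F-G, C-F, G-H, C-D, B-D, E-G, A-D; total weight 3+4+4+5+6+10+15 = 47.

47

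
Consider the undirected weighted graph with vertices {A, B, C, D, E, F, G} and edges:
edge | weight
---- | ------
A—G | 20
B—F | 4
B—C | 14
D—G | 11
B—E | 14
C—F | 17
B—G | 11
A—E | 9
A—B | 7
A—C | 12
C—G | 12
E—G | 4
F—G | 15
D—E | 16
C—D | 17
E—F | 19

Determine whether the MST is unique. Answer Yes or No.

No

Kruskal's algorithm — process edges by increasing weight (ties by edge label):
B—F (4): add. Components now {A} {B,F} {C} {D} {E} {G}
E—G (4): add. Components now {A} {B,F} {C} {D} {E,G}
A—B (7): add. Components now {A,B,F} {C} {D} {E,G}
A—E (9): add. Components now {A,B,E,F,G} {C} {D}
B—G (11): skip — B and G already connected.
D—G (11): add. Components now {A,B,D,E,F,G} {C}
A—C (12): add. Components now {A,B,C,D,E,F,G}
Non-tree edge C—G has weight 12, equal to the heaviest edge on its tree cycle — swapping gives another MST of the same weight. Not unique.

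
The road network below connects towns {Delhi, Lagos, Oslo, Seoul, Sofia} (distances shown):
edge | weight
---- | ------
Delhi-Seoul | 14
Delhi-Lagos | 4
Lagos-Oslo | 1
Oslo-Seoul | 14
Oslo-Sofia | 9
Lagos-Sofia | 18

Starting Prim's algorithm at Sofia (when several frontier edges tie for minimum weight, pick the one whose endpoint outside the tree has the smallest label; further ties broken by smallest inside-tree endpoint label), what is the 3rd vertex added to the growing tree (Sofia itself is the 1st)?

Prim, starting at Sofia.
Step 1: cheapest edge leaving the tree is Oslo-Sofia (9); add Oslo.
Step 2: cheapest edge leaving the tree is Lagos-Oslo (1); add Lagos.
Step 3: cheapest edge leaving the tree is Delhi-Lagos (4); add Delhi.
Step 4: cheapest edge leaving the tree is Delhi-Seoul (14); add Seoul.
Vertex order: Sofia, Oslo, Lagos, Delhi, Seoul. The 3rd vertex is Lagos.

Lagos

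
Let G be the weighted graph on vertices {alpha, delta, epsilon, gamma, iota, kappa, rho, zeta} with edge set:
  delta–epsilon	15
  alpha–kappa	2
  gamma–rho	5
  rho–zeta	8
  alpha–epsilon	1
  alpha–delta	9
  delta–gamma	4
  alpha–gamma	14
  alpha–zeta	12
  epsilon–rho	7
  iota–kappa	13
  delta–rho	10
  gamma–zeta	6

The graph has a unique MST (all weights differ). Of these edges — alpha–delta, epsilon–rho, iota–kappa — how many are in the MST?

2

Sort edges by weight, then run Kruskal:
alpha–epsilon (1): add — endpoints in different components.
alpha–kappa (2): add — endpoints in different components.
delta–gamma (4): add — endpoints in different components.
gamma–rho (5): add — endpoints in different components.
gamma–zeta (6): add — endpoints in different components.
epsilon–rho (7): add — endpoints in different components.
rho–zeta (8): skip — zeta and rho already connected.
alpha–delta (9): skip — alpha and delta already connected.
delta–rho (10): skip — rho and delta already connected.
alpha–zeta (12): skip — alpha and zeta already connected.
iota–kappa (13): add — endpoints in different components.
MST edge set: {alpha–epsilon, alpha–kappa, delta–gamma, gamma–rho, gamma–zeta, epsilon–rho, iota–kappa}.
Of the listed edges, {epsilon–rho, iota–kappa} are in the MST → 2.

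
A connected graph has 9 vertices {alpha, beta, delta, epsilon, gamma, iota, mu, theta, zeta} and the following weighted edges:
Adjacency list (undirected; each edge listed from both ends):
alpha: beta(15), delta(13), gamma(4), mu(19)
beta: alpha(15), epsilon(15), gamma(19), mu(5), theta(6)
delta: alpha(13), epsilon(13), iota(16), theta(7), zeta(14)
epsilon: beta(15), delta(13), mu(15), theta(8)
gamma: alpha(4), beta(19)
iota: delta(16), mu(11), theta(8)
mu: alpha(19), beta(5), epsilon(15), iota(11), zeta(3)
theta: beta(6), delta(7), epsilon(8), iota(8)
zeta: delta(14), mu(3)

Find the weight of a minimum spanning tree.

54

Kruskal: consider edges lightest-first.
mu zeta (3): add — endpoints in different components.
alpha gamma (4): add — endpoints in different components.
beta mu (5): add — endpoints in different components.
beta theta (6): add — endpoints in different components.
delta theta (7): add — endpoints in different components.
epsilon theta (8): add — endpoints in different components.
iota theta (8): add — endpoints in different components.
iota mu (11): skip — mu and iota already connected.
alpha delta (13): add — endpoints in different components.
MST edges: mu zeta, alpha gamma, beta mu, beta theta, delta theta, epsilon theta, iota theta, alpha delta; total weight 3+4+5+6+7+8+8+13 = 54.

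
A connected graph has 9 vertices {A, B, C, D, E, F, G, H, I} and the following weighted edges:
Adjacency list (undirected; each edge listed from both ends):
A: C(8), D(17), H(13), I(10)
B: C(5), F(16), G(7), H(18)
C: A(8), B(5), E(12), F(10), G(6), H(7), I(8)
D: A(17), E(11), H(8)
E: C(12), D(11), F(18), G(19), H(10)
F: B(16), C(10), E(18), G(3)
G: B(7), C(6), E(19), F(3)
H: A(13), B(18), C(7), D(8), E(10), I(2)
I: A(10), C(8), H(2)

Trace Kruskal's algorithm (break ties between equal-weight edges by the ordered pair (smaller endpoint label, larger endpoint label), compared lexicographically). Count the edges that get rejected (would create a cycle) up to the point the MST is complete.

4

Sort edges by weight, then run Kruskal:
H I (2): add — endpoints in different components.
F G (3): add — endpoints in different components.
B C (5): add — endpoints in different components.
C G (6): add — endpoints in different components.
B G (7): skip — B and G already connected.
C H (7): add — endpoints in different components.
A C (8): add — endpoints in different components.
C I (8): skip — C and I already connected.
D H (8): add — endpoints in different components.
A I (10): skip — A and I already connected.
C F (10): skip — C and F already connected.
E H (10): add — endpoints in different components.
Edges rejected before the tree was complete: 4.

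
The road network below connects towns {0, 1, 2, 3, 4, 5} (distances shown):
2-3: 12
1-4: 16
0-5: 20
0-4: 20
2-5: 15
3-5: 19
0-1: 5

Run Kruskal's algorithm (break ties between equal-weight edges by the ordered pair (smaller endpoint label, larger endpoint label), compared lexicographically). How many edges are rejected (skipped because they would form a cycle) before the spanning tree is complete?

2

Kruskal: consider edges lightest-first.
0-1 (5): add. Components now {0,1} {2} {3} {4} {5}
2-3 (12): add. Components now {0,1} {2,3} {4} {5}
2-5 (15): add. Components now {0,1} {2,3,5} {4}
1-4 (16): add. Components now {0,1,4} {2,3,5}
3-5 (19): skip — 3 and 5 already connected.
0-4 (20): skip — 0 and 4 already connected.
0-5 (20): add. Components now {0,1,2,3,4,5}
Edges rejected before the tree was complete: 2.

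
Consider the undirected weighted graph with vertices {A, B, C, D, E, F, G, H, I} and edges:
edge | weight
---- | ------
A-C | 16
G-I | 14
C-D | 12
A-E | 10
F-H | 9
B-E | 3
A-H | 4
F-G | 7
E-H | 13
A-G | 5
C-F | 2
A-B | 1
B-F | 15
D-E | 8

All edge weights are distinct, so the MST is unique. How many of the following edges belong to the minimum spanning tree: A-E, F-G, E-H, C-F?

Kruskal's algorithm — process edges by increasing weight (ties by edge label):
A-B (1): add — endpoints in different components.
C-F (2): add — endpoints in different components.
B-E (3): add — endpoints in different components.
A-H (4): add — endpoints in different components.
A-G (5): add — endpoints in different components.
F-G (7): add — endpoints in different components.
D-E (8): add — endpoints in different components.
F-H (9): skip — F and H already connected.
A-E (10): skip — A and E already connected.
C-D (12): skip — C and D already connected.
E-H (13): skip — E and H already connected.
G-I (14): add — endpoints in different components.
MST edge set: {A-B, C-F, B-E, A-H, A-G, F-G, D-E, G-I}.
Of the listed edges, {F-G, C-F} are in the MST → 2.

2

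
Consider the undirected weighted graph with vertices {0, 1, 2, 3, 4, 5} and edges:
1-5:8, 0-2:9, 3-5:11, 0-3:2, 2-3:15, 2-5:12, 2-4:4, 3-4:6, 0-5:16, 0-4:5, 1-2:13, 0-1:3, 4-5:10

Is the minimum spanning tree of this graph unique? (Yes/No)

Sort edges by weight, then run Kruskal:
0-3 (2): add — endpoints in different components.
0-1 (3): add — endpoints in different components.
2-4 (4): add — endpoints in different components.
0-4 (5): add — endpoints in different components.
3-4 (6): skip — 3 and 4 already connected.
1-5 (8): add — endpoints in different components.
Every non-tree edge has weight strictly greater than the heaviest edge on the tree path between its endpoints, so the MST is unique.

Yes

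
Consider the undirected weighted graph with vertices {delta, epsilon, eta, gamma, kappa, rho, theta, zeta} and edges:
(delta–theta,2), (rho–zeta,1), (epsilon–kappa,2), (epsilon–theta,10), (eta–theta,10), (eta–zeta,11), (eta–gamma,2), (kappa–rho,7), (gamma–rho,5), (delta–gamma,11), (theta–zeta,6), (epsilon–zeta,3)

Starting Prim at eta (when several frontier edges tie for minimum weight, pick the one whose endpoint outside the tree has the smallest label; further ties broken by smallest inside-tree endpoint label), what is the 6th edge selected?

Grow the tree from eta using Prim:
Step 1: frontier [eta–gamma 2, eta–theta 10, eta–zeta 11] → take eta–gamma (2); add gamma.
Step 2: frontier [eta–theta 10, eta–zeta 11, gamma–rho 5, delta–gamma 11] → take gamma–rho (5); add rho.
Step 3: frontier [eta–theta 10, eta–zeta 11, delta–gamma 11, rho–zeta 1, kappa–rho 7] → take rho–zeta (1); add zeta.
Step 4: frontier [eta–theta 10, delta–gamma 11, kappa–rho 7, epsilon–zeta 3, theta–zeta 6] → take epsilon–zeta (3); add epsilon.
Step 5: frontier [epsilon–kappa 2, epsilon–theta 10, eta–theta 10, delta–gamma 11, kappa–rho 7, theta–zeta 6] → take epsilon–kappa (2); add kappa.
Step 6: frontier [epsilon–theta 10, eta–theta 10, delta–gamma 11, theta–zeta 6] → take theta–zeta (6); add theta.
Step 7: frontier [delta–gamma 11, delta–theta 2] → take delta–theta (2); add delta.
The 6th edge added is theta–zeta.

theta-zeta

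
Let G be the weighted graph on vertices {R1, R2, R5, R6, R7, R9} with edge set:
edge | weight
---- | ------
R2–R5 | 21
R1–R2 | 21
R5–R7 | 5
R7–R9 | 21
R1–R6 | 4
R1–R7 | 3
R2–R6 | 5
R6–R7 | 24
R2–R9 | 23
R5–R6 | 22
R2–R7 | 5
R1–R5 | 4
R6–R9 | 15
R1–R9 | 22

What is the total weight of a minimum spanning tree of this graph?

31

Kruskal's algorithm — process edges by increasing weight (ties by edge label):
R1–R7 (3): add — endpoints in different components.
R1–R5 (4): add — endpoints in different components.
R1–R6 (4): add — endpoints in different components.
R2–R6 (5): add — endpoints in different components.
R2–R7 (5): skip — R7 and R2 already connected.
R5–R7 (5): skip — R5 and R7 already connected.
R6–R9 (15): add — endpoints in different components.
MST edges: R1–R7, R1–R5, R1–R6, R2–R6, R6–R9; total weight 3+4+4+5+15 = 31.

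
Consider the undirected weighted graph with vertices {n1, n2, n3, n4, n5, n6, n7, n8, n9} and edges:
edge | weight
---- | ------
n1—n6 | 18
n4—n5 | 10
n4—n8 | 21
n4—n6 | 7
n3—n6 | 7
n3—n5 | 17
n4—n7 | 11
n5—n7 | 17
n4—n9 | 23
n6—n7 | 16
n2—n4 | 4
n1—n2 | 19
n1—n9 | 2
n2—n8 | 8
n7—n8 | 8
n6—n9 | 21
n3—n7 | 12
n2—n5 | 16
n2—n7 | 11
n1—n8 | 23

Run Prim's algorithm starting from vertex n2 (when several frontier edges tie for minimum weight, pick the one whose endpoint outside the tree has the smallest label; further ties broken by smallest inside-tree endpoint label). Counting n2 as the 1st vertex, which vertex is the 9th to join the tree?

n9

Prim, starting at n2.
Step 1: cheapest edge leaving the tree is n2—n4 (4); add n4.
Step 2: cheapest edge leaving the tree is n4—n6 (7); add n6.
Step 3: cheapest edge leaving the tree is n3—n6 (7); add n3.
Step 4: cheapest edge leaving the tree is n2—n8 (8); add n8.
Step 5: cheapest edge leaving the tree is n7—n8 (8); add n7.
Step 6: cheapest edge leaving the tree is n4—n5 (10); add n5.
Step 7: cheapest edge leaving the tree is n1—n6 (18); add n1.
Step 8: cheapest edge leaving the tree is n1—n9 (2); add n9.
Vertex order: n2, n4, n6, n3, n8, n7, n5, n1, n9. The 9th vertex is n9.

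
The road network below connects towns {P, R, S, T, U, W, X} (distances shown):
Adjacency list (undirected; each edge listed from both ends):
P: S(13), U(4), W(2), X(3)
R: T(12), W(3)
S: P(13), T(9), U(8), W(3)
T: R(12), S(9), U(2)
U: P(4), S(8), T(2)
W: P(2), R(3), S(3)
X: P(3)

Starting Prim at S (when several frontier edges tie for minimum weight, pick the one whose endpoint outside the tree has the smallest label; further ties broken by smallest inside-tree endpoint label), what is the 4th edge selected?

Prim's algorithm from S:
Step 1: frontier [S—W 3, S—U 8, S—T 9, P—S 13] → take S—W (3); add W.
Step 2: frontier [S—U 8, S—T 9, P—S 13, P—W 2, R—W 3] → take P—W (2); add P.
Step 3: frontier [P—X 3, P—U 4, S—U 8, S—T 9, R—W 3] → take R—W (3); add R.
Step 4: frontier [P—X 3, P—U 4, R—T 12, S—U 8, S—T 9] → take P—X (3); add X.
Step 5: frontier [P—U 4, R—T 12, S—U 8, S—T 9] → take P—U (4); add U.
Step 6: frontier [R—T 12, S—T 9, T—U 2] → take T—U (2); add T.
The 4th edge added is P—X.

P-X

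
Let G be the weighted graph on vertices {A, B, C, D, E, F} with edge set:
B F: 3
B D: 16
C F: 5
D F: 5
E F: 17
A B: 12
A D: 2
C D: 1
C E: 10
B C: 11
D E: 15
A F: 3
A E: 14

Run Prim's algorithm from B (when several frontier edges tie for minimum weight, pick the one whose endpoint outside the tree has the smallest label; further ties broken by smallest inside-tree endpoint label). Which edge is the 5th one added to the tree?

C-E

Grow the tree from B using Prim:
Step 1: cheapest edge leaving the tree is B F (3); add F.
Step 2: cheapest edge leaving the tree is A F (3); add A.
Step 3: cheapest edge leaving the tree is A D (2); add D.
Step 4: cheapest edge leaving the tree is C D (1); add C.
Step 5: cheapest edge leaving the tree is C E (10); add E.
The 5th edge added is C E.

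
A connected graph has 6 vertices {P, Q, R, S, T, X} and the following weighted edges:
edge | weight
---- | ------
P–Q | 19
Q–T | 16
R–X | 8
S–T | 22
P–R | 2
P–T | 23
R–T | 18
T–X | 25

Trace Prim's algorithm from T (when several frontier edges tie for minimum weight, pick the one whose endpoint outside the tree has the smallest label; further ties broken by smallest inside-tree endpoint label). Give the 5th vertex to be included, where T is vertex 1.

X

Prim, starting at T.
Step 1: frontier [Q–T 16, R–T 18, S–T 22, P–T 23, T–X 25] → take Q–T (16); add Q.
Step 2: frontier [P–Q 19, R–T 18, S–T 22, P–T 23, T–X 25] → take R–T (18); add R.
Step 3: frontier [P–Q 19, P–R 2, R–X 8, S–T 22, P–T 23, T–X 25] → take P–R (2); add P.
Step 4: frontier [R–X 8, S–T 22, T–X 25] → take R–X (8); add X.
Step 5: frontier [S–T 22] → take S–T (22); add S.
Vertex order: T, Q, R, P, X, S. The 5th vertex is X.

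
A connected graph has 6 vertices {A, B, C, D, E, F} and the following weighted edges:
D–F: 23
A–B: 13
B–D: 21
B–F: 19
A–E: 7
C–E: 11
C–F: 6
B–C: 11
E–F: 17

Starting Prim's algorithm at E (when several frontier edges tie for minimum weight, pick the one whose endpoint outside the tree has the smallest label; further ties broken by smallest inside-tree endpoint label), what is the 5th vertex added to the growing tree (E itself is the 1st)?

B

Grow the tree from E using Prim:
Step 1: frontier [A–E 7, C–E 11, E–F 17] → take A–E (7); add A.
Step 2: frontier [A–B 13, C–E 11, E–F 17] → take C–E (11); add C.
Step 3: frontier [A–B 13, C–F 6, B–C 11, E–F 17] → take C–F (6); add F.
Step 4: frontier [A–B 13, B–C 11, B–F 19, D–F 23] → take B–C (11); add B.
Step 5: frontier [B–D 21, D–F 23] → take B–D (21); add D.
Vertex order: E, A, C, F, B, D. The 5th vertex is B.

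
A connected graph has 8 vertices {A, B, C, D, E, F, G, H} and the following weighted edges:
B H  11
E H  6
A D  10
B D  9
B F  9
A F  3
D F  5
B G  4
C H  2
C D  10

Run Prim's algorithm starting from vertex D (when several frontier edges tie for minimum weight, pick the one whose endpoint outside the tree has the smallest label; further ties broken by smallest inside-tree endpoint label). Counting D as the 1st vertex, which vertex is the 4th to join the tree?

B

Grow the tree from D using Prim:
Step 1: cheapest edge leaving the tree is D F (5); add F.
Step 2: cheapest edge leaving the tree is A F (3); add A.
Step 3: cheapest edge leaving the tree is B D (9); add B.
Step 4: cheapest edge leaving the tree is B G (4); add G.
Step 5: cheapest edge leaving the tree is C D (10); add C.
Step 6: cheapest edge leaving the tree is C H (2); add H.
Step 7: cheapest edge leaving the tree is E H (6); add E.
Vertex order: D, F, A, B, G, C, H, E. The 4th vertex is B.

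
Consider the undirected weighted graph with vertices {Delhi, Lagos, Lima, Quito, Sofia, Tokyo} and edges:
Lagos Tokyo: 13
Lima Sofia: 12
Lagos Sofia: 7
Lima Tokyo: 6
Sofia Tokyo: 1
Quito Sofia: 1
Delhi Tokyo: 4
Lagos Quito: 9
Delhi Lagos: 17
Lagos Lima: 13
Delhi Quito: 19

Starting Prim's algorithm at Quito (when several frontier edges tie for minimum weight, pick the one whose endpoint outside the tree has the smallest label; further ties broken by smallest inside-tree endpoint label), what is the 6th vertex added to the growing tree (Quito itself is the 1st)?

Lagos

Prim's algorithm from Quito:
Step 1: frontier [Quito Sofia 1, Lagos Quito 9, Delhi Quito 19] → take Quito Sofia (1); add Sofia.
Step 2: frontier [Lagos Quito 9, Delhi Quito 19, Sofia Tokyo 1, Lagos Sofia 7, Lima Sofia 12] → take Sofia Tokyo (1); add Tokyo.
Step 3: frontier [Lagos Quito 9, Delhi Quito 19, Lagos Sofia 7, Lima Sofia 12, Delhi Tokyo 4, Lima Tokyo 6, Lagos Tokyo 13] → take Delhi Tokyo (4); add Delhi.
Step 4: frontier [Delhi Lagos 17, Lagos Quito 9, Lagos Sofia 7, Lima Sofia 12, Lima Tokyo 6, Lagos Tokyo 13] → take Lima Tokyo (6); add Lima.
Step 5: frontier [Delhi Lagos 17, Lagos Lima 13, Lagos Quito 9, Lagos Sofia 7, Lagos Tokyo 13] → take Lagos Sofia (7); add Lagos.
Vertex order: Quito, Sofia, Tokyo, Delhi, Lima, Lagos. The 6th vertex is Lagos.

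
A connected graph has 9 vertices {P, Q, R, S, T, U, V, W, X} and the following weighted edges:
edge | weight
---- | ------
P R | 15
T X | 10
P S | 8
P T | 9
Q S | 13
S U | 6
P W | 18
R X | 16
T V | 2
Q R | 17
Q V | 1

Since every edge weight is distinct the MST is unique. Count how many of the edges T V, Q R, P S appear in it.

2

Kruskal: consider edges lightest-first.
Q V (1): add — endpoints in different components.
T V (2): add — endpoints in different components.
S U (6): add — endpoints in different components.
P S (8): add — endpoints in different components.
P T (9): add — endpoints in different components.
T X (10): add — endpoints in different components.
Q S (13): skip — S and Q already connected.
P R (15): add — endpoints in different components.
R X (16): skip — X and R already connected.
Q R (17): skip — R and Q already connected.
P W (18): add — endpoints in different components.
MST edge set: {Q V, T V, S U, P S, P T, T X, P R, P W}.
Of the listed edges, {T V, P S} are in the MST → 2.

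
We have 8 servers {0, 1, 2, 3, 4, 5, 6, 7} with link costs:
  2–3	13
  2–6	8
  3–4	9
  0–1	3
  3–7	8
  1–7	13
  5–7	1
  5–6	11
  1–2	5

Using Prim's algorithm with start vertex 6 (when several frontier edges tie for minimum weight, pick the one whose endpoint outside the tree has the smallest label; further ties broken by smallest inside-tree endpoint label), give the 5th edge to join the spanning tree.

5-7

Prim, starting at 6.
Step 1: cheapest edge leaving the tree is 2–6 (8); add 2.
Step 2: cheapest edge leaving the tree is 1–2 (5); add 1.
Step 3: cheapest edge leaving the tree is 0–1 (3); add 0.
Step 4: cheapest edge leaving the tree is 5–6 (11); add 5.
Step 5: cheapest edge leaving the tree is 5–7 (1); add 7.
Step 6: cheapest edge leaving the tree is 3–7 (8); add 3.
Step 7: cheapest edge leaving the tree is 3–4 (9); add 4.
The 5th edge added is 5–7.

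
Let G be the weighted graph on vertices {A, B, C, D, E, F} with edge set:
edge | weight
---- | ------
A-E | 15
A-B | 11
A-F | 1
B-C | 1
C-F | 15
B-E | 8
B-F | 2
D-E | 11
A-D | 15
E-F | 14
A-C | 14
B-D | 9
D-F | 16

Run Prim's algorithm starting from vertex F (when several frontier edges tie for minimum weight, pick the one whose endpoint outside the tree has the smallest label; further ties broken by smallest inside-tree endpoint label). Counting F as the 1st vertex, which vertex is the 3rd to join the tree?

Prim, starting at F.
Step 1: cheapest edge leaving the tree is A-F (1); add A.
Step 2: cheapest edge leaving the tree is B-F (2); add B.
Step 3: cheapest edge leaving the tree is B-C (1); add C.
Step 4: cheapest edge leaving the tree is B-E (8); add E.
Step 5: cheapest edge leaving the tree is B-D (9); add D.
Vertex order: F, A, B, C, E, D. The 3rd vertex is B.

B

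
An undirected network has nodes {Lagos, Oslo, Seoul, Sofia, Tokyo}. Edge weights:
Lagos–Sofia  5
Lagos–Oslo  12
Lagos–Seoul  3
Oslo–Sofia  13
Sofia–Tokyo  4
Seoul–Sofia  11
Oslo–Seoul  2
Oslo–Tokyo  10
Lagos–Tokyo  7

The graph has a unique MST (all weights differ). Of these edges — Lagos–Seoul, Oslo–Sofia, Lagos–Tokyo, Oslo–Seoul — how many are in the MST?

2

Kruskal's algorithm — process edges by increasing weight (ties by edge label):
Oslo–Seoul (2): add — endpoints in different components.
Lagos–Seoul (3): add — endpoints in different components.
Sofia–Tokyo (4): add — endpoints in different components.
Lagos–Sofia (5): add — endpoints in different components.
MST edge set: {Oslo–Seoul, Lagos–Seoul, Sofia–Tokyo, Lagos–Sofia}.
Of the listed edges, {Lagos–Seoul, Oslo–Seoul} are in the MST → 2.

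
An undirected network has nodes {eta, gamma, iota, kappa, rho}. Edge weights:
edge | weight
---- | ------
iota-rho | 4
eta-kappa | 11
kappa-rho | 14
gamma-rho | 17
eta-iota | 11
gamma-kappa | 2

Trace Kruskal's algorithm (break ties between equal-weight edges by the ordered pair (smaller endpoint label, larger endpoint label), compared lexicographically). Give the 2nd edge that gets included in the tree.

Kruskal: consider edges lightest-first.
gamma-kappa (2): add — endpoints in different components.
iota-rho (4): add — endpoints in different components.
eta-iota (11): add — endpoints in different components.
eta-kappa (11): add — endpoints in different components.
The 2nd edge added is iota-rho.

iota-rho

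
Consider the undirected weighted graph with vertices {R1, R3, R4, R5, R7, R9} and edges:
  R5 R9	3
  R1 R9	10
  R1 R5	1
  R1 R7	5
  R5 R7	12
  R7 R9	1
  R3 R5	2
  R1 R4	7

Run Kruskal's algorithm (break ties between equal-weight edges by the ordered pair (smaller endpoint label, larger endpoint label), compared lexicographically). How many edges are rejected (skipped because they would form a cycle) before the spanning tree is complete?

1

Sort edges by weight, then run Kruskal:
R1 R5 (1): add. Components now {R3} {R7} {R1,R5} {R4} {R9}
R7 R9 (1): add. Components now {R3} {R7,R9} {R1,R5} {R4}
R3 R5 (2): add. Components now {R1,R3,R5} {R7,R9} {R4}
R5 R9 (3): add. Components now {R1,R3,R5,R7,R9} {R4}
R1 R7 (5): skip — R7 and R1 already connected.
R1 R4 (7): add. Components now {R1,R3,R4,R5,R7,R9}
Edges rejected before the tree was complete: 1.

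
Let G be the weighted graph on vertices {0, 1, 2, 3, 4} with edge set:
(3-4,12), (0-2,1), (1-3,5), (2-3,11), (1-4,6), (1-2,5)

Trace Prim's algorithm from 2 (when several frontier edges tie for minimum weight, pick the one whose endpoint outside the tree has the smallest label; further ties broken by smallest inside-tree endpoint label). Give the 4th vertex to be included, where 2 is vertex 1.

3

Grow the tree from 2 using Prim:
Step 1: frontier [0-2 1, 1-2 5, 2-3 11] → take 0-2 (1); add 0.
Step 2: frontier [1-2 5, 2-3 11] → take 1-2 (5); add 1.
Step 3: frontier [1-3 5, 1-4 6, 2-3 11] → take 1-3 (5); add 3.
Step 4: frontier [1-4 6, 3-4 12] → take 1-4 (6); add 4.
Vertex order: 2, 0, 1, 3, 4. The 4th vertex is 3.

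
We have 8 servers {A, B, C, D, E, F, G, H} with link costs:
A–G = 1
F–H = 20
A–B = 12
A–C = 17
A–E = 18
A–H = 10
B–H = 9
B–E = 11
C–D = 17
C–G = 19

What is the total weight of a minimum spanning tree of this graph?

Kruskal: consider edges lightest-first.
A–G (1): add — endpoints in different components.
B–H (9): add — endpoints in different components.
A–H (10): add — endpoints in different components.
B–E (11): add — endpoints in different components.
A–B (12): skip — A and B already connected.
A–C (17): add — endpoints in different components.
C–D (17): add — endpoints in different components.
A–E (18): skip — A and E already connected.
C–G (19): skip — C and G already connected.
F–H (20): add — endpoints in different components.
MST edges: A–G, B–H, A–H, B–E, A–C, C–D, F–H; total weight 1+9+10+11+17+17+20 = 85.

85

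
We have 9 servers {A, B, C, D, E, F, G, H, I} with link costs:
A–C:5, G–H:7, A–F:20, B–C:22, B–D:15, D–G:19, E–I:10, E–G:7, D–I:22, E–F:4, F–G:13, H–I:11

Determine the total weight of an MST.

87

Prim's algorithm from B:
Step 1: cheapest edge leaving the tree is B–D (15); add D.
Step 2: cheapest edge leaving the tree is D–G (19); add G.
Step 3: cheapest edge leaving the tree is E–G (7); add E.
Step 4: cheapest edge leaving the tree is E–F (4); add F.
Step 5: cheapest edge leaving the tree is G–H (7); add H.
Step 6: cheapest edge leaving the tree is E–I (10); add I.
Step 7: cheapest edge leaving the tree is A–F (20); add A.
Step 8: cheapest edge leaving the tree is A–C (5); add C.
MST edges: B–D, D–G, E–G, E–F, G–H, E–I, A–F, A–C; total weight 15+19+7+4+7+10+20+5 = 87.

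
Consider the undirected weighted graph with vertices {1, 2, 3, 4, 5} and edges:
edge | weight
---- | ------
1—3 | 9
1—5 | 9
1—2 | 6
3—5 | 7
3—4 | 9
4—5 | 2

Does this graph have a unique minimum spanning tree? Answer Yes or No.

Kruskal: consider edges lightest-first.
4—5 (2): add. Components now {1} {2} {3} {4,5}
1—2 (6): add. Components now {1,2} {3} {4,5}
3—5 (7): add. Components now {1,2} {3,4,5}
1—3 (9): add. Components now {1,2,3,4,5}
Non-tree edge 1—5 has weight 9, equal to the heaviest edge on its tree cycle — swapping gives another MST of the same weight. Not unique.

No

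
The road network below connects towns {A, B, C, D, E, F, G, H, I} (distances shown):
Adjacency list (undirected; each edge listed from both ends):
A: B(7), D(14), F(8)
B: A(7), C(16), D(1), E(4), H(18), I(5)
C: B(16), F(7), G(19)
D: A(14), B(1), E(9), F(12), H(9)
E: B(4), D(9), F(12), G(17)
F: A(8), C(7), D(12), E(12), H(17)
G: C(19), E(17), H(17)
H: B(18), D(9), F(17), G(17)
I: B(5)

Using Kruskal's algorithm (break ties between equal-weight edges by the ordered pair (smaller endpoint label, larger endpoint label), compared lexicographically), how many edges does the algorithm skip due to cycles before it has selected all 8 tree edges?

Kruskal: consider edges lightest-first.
B—D (1): add — endpoints in different components.
B—E (4): add — endpoints in different components.
B—I (5): add — endpoints in different components.
A—B (7): add — endpoints in different components.
C—F (7): add — endpoints in different components.
A—F (8): add — endpoints in different components.
D—E (9): skip — D and E already connected.
D—H (9): add — endpoints in different components.
D—F (12): skip — D and F already connected.
E—F (12): skip — E and F already connected.
A—D (14): skip — A and D already connected.
B—C (16): skip — B and C already connected.
E—G (17): add — endpoints in different components.
Edges rejected before the tree was complete: 5.

5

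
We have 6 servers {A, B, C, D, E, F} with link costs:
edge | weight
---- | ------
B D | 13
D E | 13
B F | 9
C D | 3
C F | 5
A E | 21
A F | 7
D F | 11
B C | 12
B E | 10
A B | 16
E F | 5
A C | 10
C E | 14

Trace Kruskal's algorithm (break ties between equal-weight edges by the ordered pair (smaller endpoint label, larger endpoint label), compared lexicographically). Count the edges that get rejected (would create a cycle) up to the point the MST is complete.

0

Kruskal: consider edges lightest-first.
C D (3): add. Components now {A} {B} {C,D} {E} {F}
C F (5): add. Components now {A} {B} {C,D,F} {E}
E F (5): add. Components now {A} {B} {C,D,E,F}
A F (7): add. Components now {A,C,D,E,F} {B}
B F (9): add. Components now {A,B,C,D,E,F}
Edges rejected before the tree was complete: 0.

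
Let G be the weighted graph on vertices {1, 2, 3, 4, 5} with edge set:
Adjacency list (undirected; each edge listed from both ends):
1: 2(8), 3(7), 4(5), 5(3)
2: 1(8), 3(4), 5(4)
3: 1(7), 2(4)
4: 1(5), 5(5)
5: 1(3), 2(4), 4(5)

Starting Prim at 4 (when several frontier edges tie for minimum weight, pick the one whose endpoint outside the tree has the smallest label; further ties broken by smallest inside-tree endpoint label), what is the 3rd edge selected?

2-5

Grow the tree from 4 using Prim:
Step 1: cheapest edge leaving the tree is 1-4 (5); add 1.
Step 2: cheapest edge leaving the tree is 1-5 (3); add 5.
Step 3: cheapest edge leaving the tree is 2-5 (4); add 2.
Step 4: cheapest edge leaving the tree is 2-3 (4); add 3.
The 3rd edge added is 2-5.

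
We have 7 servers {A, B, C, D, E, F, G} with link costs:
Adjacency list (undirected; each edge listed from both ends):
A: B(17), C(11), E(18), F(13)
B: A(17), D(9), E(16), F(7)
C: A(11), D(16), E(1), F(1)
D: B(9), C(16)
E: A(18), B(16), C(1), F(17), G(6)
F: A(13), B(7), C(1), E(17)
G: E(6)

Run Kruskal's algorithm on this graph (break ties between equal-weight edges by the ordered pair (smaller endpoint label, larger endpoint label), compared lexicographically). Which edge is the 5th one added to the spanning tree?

Kruskal's algorithm — process edges by increasing weight (ties by edge label):
C E (1): add — endpoints in different components.
C F (1): add — endpoints in different components.
E G (6): add — endpoints in different components.
B F (7): add — endpoints in different components.
B D (9): add — endpoints in different components.
A C (11): add — endpoints in different components.
The 5th edge added is B D.

B-D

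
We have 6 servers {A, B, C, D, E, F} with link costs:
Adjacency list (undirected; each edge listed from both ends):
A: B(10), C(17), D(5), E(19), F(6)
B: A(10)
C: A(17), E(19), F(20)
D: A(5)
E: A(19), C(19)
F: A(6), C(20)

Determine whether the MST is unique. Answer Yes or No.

Kruskal's algorithm — process edges by increasing weight (ties by edge label):
A—D (5): add. Components now {A,D} {B} {C} {E} {F}
A—F (6): add. Components now {A,D,F} {B} {C} {E}
A—B (10): add. Components now {A,B,D,F} {C} {E}
A—C (17): add. Components now {A,B,C,D,F} {E}
A—E (19): add. Components now {A,B,C,D,E,F}
Non-tree edge C—E has weight 19, equal to the heaviest edge on its tree cycle — swapping gives another MST of the same weight. Not unique.

No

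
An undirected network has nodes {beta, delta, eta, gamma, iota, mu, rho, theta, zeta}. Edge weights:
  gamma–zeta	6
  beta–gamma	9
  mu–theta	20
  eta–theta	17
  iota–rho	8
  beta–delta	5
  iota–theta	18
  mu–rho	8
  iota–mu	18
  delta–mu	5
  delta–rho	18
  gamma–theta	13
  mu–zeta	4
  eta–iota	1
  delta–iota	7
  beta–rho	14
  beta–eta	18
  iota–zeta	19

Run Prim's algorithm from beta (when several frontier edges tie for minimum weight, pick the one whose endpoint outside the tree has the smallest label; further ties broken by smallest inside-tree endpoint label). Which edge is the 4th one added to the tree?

gamma-zeta

Grow the tree from beta using Prim:
Step 1: cheapest edge leaving the tree is beta–delta (5); add delta.
Step 2: cheapest edge leaving the tree is delta–mu (5); add mu.
Step 3: cheapest edge leaving the tree is mu–zeta (4); add zeta.
Step 4: cheapest edge leaving the tree is gamma–zeta (6); add gamma.
Step 5: cheapest edge leaving the tree is delta–iota (7); add iota.
Step 6: cheapest edge leaving the tree is eta–iota (1); add eta.
Step 7: cheapest edge leaving the tree is iota–rho (8); add rho.
Step 8: cheapest edge leaving the tree is gamma–theta (13); add theta.
The 4th edge added is gamma–zeta.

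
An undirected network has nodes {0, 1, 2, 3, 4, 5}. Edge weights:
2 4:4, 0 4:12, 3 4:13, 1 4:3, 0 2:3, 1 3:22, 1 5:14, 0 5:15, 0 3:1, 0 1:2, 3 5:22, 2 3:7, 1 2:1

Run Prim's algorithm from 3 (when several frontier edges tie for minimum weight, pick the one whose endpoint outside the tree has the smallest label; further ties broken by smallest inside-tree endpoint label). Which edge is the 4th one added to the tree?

Prim's algorithm from 3:
Step 1: frontier [0 3 1, 2 3 7, 3 4 13, 1 3 22, 3 5 22] → take 0 3 (1); add 0.
Step 2: frontier [0 1 2, 0 2 3, 0 4 12, 0 5 15, 2 3 7, 3 4 13, 1 3 22, 3 5 22] → take 0 1 (2); add 1.
Step 3: frontier [0 2 3, 0 4 12, 0 5 15, 1 2 1, 1 4 3, 1 5 14, 2 3 7, 3 4 13, 3 5 22] → take 1 2 (1); add 2.
Step 4: frontier [0 4 12, 0 5 15, 1 4 3, 1 5 14, 2 4 4, 3 4 13, 3 5 22] → take 1 4 (3); add 4.
Step 5: frontier [0 5 15, 1 5 14, 3 5 22] → take 1 5 (14); add 5.
The 4th edge added is 1 4.

1-4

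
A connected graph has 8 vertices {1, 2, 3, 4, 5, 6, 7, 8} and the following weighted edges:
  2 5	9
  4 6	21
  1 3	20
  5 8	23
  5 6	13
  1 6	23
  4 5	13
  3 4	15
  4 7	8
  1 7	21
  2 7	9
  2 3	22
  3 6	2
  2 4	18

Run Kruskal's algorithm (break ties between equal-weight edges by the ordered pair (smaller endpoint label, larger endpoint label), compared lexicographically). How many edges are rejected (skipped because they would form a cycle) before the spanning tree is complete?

7

Kruskal: consider edges lightest-first.
3 6 (2): add — endpoints in different components.
4 7 (8): add — endpoints in different components.
2 5 (9): add — endpoints in different components.
2 7 (9): add — endpoints in different components.
4 5 (13): skip — 4 and 5 already connected.
5 6 (13): add — endpoints in different components.
3 4 (15): skip — 3 and 4 already connected.
2 4 (18): skip — 2 and 4 already connected.
1 3 (20): add — endpoints in different components.
1 7 (21): skip — 1 and 7 already connected.
4 6 (21): skip — 4 and 6 already connected.
2 3 (22): skip — 2 and 3 already connected.
1 6 (23): skip — 1 and 6 already connected.
5 8 (23): add — endpoints in different components.
Edges rejected before the tree was complete: 7.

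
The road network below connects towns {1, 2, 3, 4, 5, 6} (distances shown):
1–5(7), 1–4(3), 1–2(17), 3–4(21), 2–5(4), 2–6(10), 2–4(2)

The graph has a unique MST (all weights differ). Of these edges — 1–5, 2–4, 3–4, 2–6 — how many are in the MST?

3

Kruskal's algorithm — process edges by increasing weight (ties by edge label):
2–4 (2): add. Components now {1} {2,4} {3} {5} {6}
1–4 (3): add. Components now {1,2,4} {3} {5} {6}
2–5 (4): add. Components now {1,2,4,5} {3} {6}
1–5 (7): skip — 1 and 5 already connected.
2–6 (10): add. Components now {1,2,4,5,6} {3}
1–2 (17): skip — 1 and 2 already connected.
3–4 (21): add. Components now {1,2,3,4,5,6}
MST edge set: {2–4, 1–4, 2–5, 2–6, 3–4}.
Of the listed edges, {2–4, 3–4, 2–6} are in the MST → 3.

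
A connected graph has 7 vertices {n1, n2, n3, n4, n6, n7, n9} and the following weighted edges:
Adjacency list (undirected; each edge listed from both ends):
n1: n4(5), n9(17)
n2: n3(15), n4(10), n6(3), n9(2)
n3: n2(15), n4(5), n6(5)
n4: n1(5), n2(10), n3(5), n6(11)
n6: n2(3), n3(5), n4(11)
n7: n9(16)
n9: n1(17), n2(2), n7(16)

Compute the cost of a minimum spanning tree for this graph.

Prim, starting at n6.
Step 1: cheapest edge leaving the tree is n2-n6 (3); add n2.
Step 2: cheapest edge leaving the tree is n2-n9 (2); add n9.
Step 3: cheapest edge leaving the tree is n3-n6 (5); add n3.
Step 4: cheapest edge leaving the tree is n3-n4 (5); add n4.
Step 5: cheapest edge leaving the tree is n1-n4 (5); add n1.
Step 6: cheapest edge leaving the tree is n7-n9 (16); add n7.
MST edges: n2-n6, n2-n9, n3-n6, n3-n4, n1-n4, n7-n9; total weight 3+2+5+5+5+16 = 36.

36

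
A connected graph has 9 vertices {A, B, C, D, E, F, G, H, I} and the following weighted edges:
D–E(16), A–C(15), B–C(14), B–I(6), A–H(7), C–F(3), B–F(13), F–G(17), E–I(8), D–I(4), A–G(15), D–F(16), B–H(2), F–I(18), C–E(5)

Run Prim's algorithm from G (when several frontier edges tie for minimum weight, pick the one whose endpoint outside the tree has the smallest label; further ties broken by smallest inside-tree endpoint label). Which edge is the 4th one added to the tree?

B-I

Prim, starting at G.
Step 1: cheapest edge leaving the tree is A–G (15); add A.
Step 2: cheapest edge leaving the tree is A–H (7); add H.
Step 3: cheapest edge leaving the tree is B–H (2); add B.
Step 4: cheapest edge leaving the tree is B–I (6); add I.
Step 5: cheapest edge leaving the tree is D–I (4); add D.
Step 6: cheapest edge leaving the tree is E–I (8); add E.
Step 7: cheapest edge leaving the tree is C–E (5); add C.
Step 8: cheapest edge leaving the tree is C–F (3); add F.
The 4th edge added is B–I.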